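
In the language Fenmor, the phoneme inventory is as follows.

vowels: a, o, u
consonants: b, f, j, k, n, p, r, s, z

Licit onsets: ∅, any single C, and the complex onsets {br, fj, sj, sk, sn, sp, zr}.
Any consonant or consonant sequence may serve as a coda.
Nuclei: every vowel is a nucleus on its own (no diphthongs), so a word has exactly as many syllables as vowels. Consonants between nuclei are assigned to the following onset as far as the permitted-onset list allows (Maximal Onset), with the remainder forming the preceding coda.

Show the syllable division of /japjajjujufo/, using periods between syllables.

Nuclei (vowels): a, a, u, u, o → 5 syllables.
/a…a/ gap (V1→V2): /pj/ splits as /p/ + /j/ (/j/ is the longest suffix that is a licit onset).
/a…u/ gap (V2→V3): /jj/ splits as /j/ + /j/ (/j/ is the longest suffix that is a licit onset).
/u…u/ gap (V3→V4): /j/ → onset of the next syllable (single consonants are always licit onsets).
/u…o/ gap (V4→V5): /f/ → onset of the next syllable (single consonants are always licit onsets).

jap.jaj.ju.ju.fo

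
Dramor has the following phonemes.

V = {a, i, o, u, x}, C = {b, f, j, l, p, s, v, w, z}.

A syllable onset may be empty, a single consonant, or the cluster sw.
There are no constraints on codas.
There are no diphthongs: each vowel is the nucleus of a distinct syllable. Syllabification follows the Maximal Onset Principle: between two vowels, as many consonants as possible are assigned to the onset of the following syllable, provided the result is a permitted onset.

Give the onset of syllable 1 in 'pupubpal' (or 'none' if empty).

Vowels present: u, u, a; each is a nucleus, giving 3 syllables.
V1 /u/ – V2 /u/: /p/ → onset of the next syllable (single consonants are always licit onsets).
V2 /u/ – V3 /a/: /bp/ — longest licit onset from the right is /p/, leaving /b/ as coda.
Putting it together: pu.pub.pal.
Syllable 1 is /pu/: onset /p/, nucleus /u/, coda ∅.

p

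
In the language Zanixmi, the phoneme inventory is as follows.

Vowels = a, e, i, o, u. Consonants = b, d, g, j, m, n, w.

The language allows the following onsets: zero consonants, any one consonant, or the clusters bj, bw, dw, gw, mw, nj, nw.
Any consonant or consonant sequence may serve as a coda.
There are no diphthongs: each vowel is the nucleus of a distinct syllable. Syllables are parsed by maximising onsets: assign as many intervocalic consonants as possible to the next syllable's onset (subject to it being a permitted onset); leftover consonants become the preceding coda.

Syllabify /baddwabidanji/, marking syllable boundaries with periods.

Nuclei (vowels): a, a, i, a, i → 5 syllables.
/a…a/ gap (V1→V2): /ddw/ — longest licit onset from the right is /dw/, leaving /d/ as coda.
/a…i/ gap (V2→V3): /b/ is a single consonant, so it becomes the next onset.
/i…a/ gap (V3→V4): just /d/ — single C goes to the following onset.
/a…i/ gap (V4→V5): cluster /nj/ — /nj/ is itself a permitted onset, so the whole cluster goes right; preceding coda = ∅.

bad.dwa.bi.da.nji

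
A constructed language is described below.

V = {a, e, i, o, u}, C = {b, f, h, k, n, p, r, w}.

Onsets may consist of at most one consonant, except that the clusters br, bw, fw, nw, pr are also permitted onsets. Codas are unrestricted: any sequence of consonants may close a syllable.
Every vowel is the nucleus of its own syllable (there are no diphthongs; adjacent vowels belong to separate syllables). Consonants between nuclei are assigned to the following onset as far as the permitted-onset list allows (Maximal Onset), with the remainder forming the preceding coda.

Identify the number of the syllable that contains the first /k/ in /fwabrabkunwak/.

Nuclei (vowels): a, a, u, a → 4 syllables.
V1 /a/ – V2 /a/: /br/ is a licit onset in full, so it all attaches to the next syllable.
V2 /a/ – V3 /u/: cluster /bk/ — the longest permitted-onset suffix is /k/; onset = /k/, preceding coda = /b/.
V3 /u/ – V4 /a/: cluster /nw/ — /nw/ is itself a permitted onset, so the whole cluster goes right; preceding coda = ∅.
Result: fwa.brab.ku.nwak.
The first /k/ is in the onset of syllable 3 (/ku/).

3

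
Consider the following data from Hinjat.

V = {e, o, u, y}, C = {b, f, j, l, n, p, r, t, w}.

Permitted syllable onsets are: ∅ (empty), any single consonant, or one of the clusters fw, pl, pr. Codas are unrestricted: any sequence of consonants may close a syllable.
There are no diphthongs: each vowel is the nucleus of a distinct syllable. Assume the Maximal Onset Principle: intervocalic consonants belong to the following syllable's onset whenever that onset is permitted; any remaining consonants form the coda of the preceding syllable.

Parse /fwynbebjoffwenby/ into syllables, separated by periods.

fwyn.beb.jof.fwen.by

The vowels are y, e, o, e, y — 5 nuclei, so 5 syllables.
/y…e/ gap (V1→V2): /nb/; trying suffixes from longest down, /b/ is the first permitted one, so coda /n/ | onset /b/.
/e…o/ gap (V2→V3): /bj/ splits as /b/ + /j/ (/j/ is the longest suffix that is a licit onset).
/o…e/ gap (V3→V4): /ffw/ splits as /f/ + /fw/ (/fw/ is the longest suffix that is a licit onset).
/e…y/ gap (V4→V5): /nb/; trying suffixes from longest down, /b/ is the first permitted one, so coda /n/ | onset /b/.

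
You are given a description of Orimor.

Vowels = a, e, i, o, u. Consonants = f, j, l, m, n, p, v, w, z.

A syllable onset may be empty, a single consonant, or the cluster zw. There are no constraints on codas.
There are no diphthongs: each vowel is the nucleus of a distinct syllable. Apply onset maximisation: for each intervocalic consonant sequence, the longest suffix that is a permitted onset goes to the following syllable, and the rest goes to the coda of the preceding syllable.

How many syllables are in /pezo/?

2

The vowels are e, o — 2 nuclei, so 2 syllables.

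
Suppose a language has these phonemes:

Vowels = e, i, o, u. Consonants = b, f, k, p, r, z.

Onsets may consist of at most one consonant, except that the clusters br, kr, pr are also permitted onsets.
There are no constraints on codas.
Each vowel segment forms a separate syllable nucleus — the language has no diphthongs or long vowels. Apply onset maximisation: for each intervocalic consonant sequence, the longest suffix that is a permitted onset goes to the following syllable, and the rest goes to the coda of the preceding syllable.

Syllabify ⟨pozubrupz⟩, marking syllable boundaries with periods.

po.zu.brupz

The vowels are o, u, u — 3 nuclei, so 3 syllables.
/o…u/ gap (V1→V2): /z/ → onset of the next syllable (single consonants are always licit onsets).
/u…u/ gap (V2→V3): /br/ — entire cluster is a permitted onset → onset /br/, coda ∅.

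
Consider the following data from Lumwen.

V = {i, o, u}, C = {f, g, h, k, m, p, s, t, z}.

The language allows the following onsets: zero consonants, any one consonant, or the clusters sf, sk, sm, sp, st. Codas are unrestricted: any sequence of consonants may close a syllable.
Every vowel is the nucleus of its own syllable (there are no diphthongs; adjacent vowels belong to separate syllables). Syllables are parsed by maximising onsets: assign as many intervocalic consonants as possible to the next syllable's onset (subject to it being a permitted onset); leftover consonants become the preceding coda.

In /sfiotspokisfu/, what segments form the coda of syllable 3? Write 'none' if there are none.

none

The vowels are i, o, o, i, u — 5 nuclei, so 5 syllables.
/i…o/ gap (V1→V2): no consonants, so the boundary falls immediately after /i/.
/o…o/ gap (V2→V3): cluster /tsp/ — the longest permitted-onset suffix is /sp/; onset = /sp/, preceding coda = /t/.
/o…i/ gap (V3→V4): just /k/ — single C goes to the following onset.
/i…u/ gap (V4→V5): /sf/ — entire cluster is a permitted onset → onset /sf/, coda ∅.
So the parse is sfi.ot.spo.ki.sfu.
Syllable 3 is /spo/: onset /sp/, nucleus /o/, coda ∅.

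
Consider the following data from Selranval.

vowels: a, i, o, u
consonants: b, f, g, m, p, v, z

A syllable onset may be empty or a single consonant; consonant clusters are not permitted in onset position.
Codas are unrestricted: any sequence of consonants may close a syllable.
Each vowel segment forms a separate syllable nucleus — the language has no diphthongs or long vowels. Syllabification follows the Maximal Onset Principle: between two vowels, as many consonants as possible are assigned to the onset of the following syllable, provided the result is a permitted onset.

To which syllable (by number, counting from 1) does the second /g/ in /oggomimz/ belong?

Nuclei (vowels): o, o, i → 3 syllables.
Between /o/ (V1) and /o/ (V2): /gg/; trying suffixes from longest down, /g/ is the first permitted one, so coda /g/ | onset /g/.
Between /o/ (V2) and /i/ (V3): /m/ → onset of the next syllable (single consonants are always licit onsets).
Result: og.go.mimz.
The second /g/ is in the onset of syllable 2 (/go/).

2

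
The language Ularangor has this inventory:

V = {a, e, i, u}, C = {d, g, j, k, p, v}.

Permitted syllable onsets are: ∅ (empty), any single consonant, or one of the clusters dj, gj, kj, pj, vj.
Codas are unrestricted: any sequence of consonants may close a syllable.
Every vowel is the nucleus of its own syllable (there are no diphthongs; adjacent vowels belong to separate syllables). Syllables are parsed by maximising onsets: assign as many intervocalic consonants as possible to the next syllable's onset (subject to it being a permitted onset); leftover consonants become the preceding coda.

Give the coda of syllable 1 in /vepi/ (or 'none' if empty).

none

Nuclei (vowels): e, i → 2 syllables.
V1 /e/ – V2 /i/: /p/ → onset of the next syllable (single consonants are always licit onsets).
Syllabification: ve.pi.
Syllable 1 is /ve/: onset /v/, nucleus /e/, coda ∅.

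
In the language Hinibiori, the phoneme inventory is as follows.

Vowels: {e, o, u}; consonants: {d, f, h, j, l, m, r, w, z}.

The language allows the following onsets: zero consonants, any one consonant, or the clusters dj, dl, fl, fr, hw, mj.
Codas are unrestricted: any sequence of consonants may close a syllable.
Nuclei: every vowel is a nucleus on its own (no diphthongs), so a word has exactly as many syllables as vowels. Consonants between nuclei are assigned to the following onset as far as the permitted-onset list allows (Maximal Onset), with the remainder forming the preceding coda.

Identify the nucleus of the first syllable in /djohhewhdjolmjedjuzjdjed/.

o

Nuclei (vowels): o, e, o, e, u, e → 6 syllables.
The first nucleus (vowel 1 from the left) is /o/.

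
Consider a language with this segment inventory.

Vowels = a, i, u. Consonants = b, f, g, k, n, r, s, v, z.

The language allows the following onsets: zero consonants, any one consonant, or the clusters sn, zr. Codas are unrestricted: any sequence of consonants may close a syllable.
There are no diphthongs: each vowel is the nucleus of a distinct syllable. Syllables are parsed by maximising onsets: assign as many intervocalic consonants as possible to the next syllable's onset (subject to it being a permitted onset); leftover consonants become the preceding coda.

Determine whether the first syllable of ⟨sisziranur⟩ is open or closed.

closed

The vowels are i, i, a, u — 4 nuclei, so 4 syllables.
V1 /i/ – V2 /i/: cluster /sz/ — the longest permitted-onset suffix is /z/; onset = /z/, preceding coda = /s/.
V2 /i/ – V3 /a/: /r/ is a single consonant, so it becomes the next onset.
V3 /a/ – V4 /u/: /n/ is a single consonant, so it becomes the next onset.
Syllabification: sis.zi.ra.nur.
Syllable 1 is /sis/ with coda /s/, so it is closed.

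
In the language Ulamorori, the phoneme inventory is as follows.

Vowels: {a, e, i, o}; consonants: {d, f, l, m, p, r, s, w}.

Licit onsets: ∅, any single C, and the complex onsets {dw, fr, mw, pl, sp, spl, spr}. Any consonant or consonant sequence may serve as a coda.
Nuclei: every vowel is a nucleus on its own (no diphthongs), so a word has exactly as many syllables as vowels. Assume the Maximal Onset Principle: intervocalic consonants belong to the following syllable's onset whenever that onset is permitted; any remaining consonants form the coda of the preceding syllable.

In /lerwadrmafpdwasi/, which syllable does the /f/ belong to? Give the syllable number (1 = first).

3

Nuclei (vowels): e, a, a, a, i → 5 syllables.
Between /e/ (V1) and /a/ (V2): cluster /rw/ — the longest permitted-onset suffix is /w/; onset = /w/, preceding coda = /r/.
Between /a/ (V2) and /a/ (V3): /drm/ splits as /dr/ + /m/ (/m/ is the longest suffix that is a licit onset).
Between /a/ (V3) and /a/ (V4): /fpdw/ — longest licit onset from the right is /dw/, leaving /fp/ as coda.
Between /a/ (V4) and /i/ (V5): /s/ is a single consonant, so it becomes the next onset.
So the parse is ler.wadr.mafp.dwa.si.
The /f/ is in the coda of syllable 3 (/mafp/).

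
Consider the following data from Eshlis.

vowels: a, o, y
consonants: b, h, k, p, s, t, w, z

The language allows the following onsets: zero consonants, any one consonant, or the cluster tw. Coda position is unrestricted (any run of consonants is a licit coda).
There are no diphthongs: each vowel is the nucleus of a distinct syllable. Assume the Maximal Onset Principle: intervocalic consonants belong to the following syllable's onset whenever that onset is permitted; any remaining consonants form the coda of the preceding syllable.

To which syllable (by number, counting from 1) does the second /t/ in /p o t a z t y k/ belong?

3

Nuclei (vowels): o, a, y → 3 syllables.
/o…a/ gap (V1→V2): just /t/ — single C goes to the following onset.
/a…y/ gap (V2→V3): /zt/; trying suffixes from longest down, /t/ is the first permitted one, so coda /z/ | onset /t/.
Putting it together: po.taz.tyk.
The second /t/ is in the onset of syllable 3 (/tyk/).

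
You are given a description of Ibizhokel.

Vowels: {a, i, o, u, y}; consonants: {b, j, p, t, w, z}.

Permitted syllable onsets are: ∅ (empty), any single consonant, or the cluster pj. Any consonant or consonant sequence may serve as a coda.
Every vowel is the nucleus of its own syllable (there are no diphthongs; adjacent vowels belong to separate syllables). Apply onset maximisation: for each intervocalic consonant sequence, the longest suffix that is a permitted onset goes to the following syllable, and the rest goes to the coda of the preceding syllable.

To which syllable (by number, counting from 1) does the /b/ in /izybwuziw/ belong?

2

Nuclei (vowels): i, y, u, i → 4 syllables.
/i…y/ gap (V1→V2): /z/ → onset of the next syllable (single consonants are always licit onsets).
/y…u/ gap (V2→V3): /bw/; trying suffixes from longest down, /w/ is the first permitted one, so coda /b/ | onset /w/.
/u…i/ gap (V3→V4): /z/ is a single consonant, so it becomes the next onset.
Putting it together: i.zyb.wu.ziw.
The /b/ is in the coda of syllable 2 (/zyb/).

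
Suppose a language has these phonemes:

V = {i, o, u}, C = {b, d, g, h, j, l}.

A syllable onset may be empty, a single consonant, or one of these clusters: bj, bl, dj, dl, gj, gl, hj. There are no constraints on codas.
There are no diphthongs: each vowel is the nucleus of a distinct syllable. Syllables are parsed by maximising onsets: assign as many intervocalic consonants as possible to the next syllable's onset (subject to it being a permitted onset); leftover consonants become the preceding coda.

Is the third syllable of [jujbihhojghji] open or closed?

Nuclei (vowels): u, i, o, i → 4 syllables.
V1 /u/ – V2 /i/: cluster /jb/ — the longest permitted-onset suffix is /b/; onset = /b/, preceding coda = /j/.
V2 /i/ – V3 /o/: /hh/ — longest licit onset from the right is /h/, leaving /h/ as coda.
V3 /o/ – V4 /i/: /jghj/; trying suffixes from longest down, /hj/ is the first permitted one, so coda /jg/ | onset /hj/.
Result: juj.bih.hojg.hji.
Syllable 3 is /hojg/ with coda /jg/, so it is closed.

closed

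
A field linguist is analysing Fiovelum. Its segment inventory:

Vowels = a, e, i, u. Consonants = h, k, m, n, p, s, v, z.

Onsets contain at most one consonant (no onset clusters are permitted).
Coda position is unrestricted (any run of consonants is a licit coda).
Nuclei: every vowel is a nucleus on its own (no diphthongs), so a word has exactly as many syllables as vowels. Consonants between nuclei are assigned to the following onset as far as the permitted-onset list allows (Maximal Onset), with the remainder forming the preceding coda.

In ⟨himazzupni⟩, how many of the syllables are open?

2

Vowels present: i, a, u, i; each is a nucleus, giving 4 syllables.
V1 /i/ – V2 /a/: just /m/ — single C goes to the following onset.
V2 /a/ – V3 /u/: /zz/; trying suffixes from longest down, /z/ is the first permitted one, so coda /z/ | onset /z/.
V3 /u/ – V4 /i/: cluster /pn/ — the longest permitted-onset suffix is /n/; onset = /n/, preceding coda = /p/.
So the parse is hi.maz.zup.ni.
Classifying each syllable: /hi/ (open), /maz/ (closed), /zup/ (closed), /ni/ (open).
Open syllables: 2.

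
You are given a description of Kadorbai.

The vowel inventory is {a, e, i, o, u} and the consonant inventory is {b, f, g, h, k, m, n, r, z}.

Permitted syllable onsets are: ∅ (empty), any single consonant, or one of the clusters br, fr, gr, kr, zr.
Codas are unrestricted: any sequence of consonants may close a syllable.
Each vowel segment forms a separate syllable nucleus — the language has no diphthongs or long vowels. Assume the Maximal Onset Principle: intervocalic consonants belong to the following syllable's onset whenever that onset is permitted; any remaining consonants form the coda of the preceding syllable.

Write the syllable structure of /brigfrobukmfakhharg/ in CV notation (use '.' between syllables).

The vowels are i, o, u, a, a — 5 nuclei, so 5 syllables.
σ1/σ2 boundary: /gfr/ splits as /g/ + /fr/ (/fr/ is the longest suffix that is a licit onset).
σ2/σ3 boundary: /b/ is a single consonant, so it becomes the next onset.
σ3/σ4 boundary: /kmf/ splits as /km/ + /f/ (/f/ is the longest suffix that is a licit onset).
σ4/σ5 boundary: cluster /khh/ — the longest permitted-onset suffix is /h/; onset = /h/, preceding coda = /kh/.
Result: brig.fro.bukm.fakh.harg.
Mapping each syllable to C/V: /brig/ → CCVC, /fro/ → CCV, /bukm/ → CVCC, /fakh/ → CVCC, /harg/ → CVCC.

CCVC.CCV.CVCC.CVCC.CVCC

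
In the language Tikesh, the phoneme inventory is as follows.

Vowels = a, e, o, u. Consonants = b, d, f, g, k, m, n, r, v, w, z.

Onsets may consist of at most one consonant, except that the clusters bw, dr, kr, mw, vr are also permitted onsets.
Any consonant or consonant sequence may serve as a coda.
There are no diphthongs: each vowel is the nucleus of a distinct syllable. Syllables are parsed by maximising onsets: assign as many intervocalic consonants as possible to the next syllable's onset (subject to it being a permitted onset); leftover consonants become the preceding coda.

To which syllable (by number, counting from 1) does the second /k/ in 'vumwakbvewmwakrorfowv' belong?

Vowels present: u, a, e, a, o, o; each is a nucleus, giving 6 syllables.
/u…a/ gap (V1→V2): cluster /mw/ — /mw/ is itself a permitted onset, so the whole cluster goes right; preceding coda = ∅.
/a…e/ gap (V2→V3): /kbv/ — longest licit onset from the right is /v/, leaving /kb/ as coda.
/e…a/ gap (V3→V4): /wmw/ — longest licit onset from the right is /mw/, leaving /w/ as coda.
/a…o/ gap (V4→V5): /kr/ is a licit onset in full, so it all attaches to the next syllable.
/o…o/ gap (V5→V6): /rf/ splits as /r/ + /f/ (/f/ is the longest suffix that is a licit onset).
Syllabification: vu.mwakb.vew.mwa.kror.fowv.
The second /k/ is in the onset of syllable 5 (/kror/).

5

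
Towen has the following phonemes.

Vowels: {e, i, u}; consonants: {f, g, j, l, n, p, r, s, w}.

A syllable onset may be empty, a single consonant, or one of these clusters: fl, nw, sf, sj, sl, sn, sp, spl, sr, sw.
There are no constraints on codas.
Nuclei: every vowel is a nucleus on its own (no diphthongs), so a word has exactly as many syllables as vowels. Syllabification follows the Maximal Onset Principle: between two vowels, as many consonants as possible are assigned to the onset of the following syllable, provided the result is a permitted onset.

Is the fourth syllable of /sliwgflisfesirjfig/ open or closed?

Vowels present: i, i, e, i, i; each is a nucleus, giving 5 syllables.
V1 /i/ – V2 /i/: cluster /wgfl/ — the longest permitted-onset suffix is /fl/; onset = /fl/, preceding coda = /wg/.
V2 /i/ – V3 /e/: /sf/ is a licit onset in full, so it all attaches to the next syllable.
V3 /e/ – V4 /i/: /s/ is a single consonant, so it becomes the next onset.
V4 /i/ – V5 /i/: /rjf/ splits as /rj/ + /f/ (/f/ is the longest suffix that is a licit onset).
So the parse is sliwg.fli.sfe.sirj.fig.
Syllable 4 is /sirj/ with coda /rj/, so it is closed.

closed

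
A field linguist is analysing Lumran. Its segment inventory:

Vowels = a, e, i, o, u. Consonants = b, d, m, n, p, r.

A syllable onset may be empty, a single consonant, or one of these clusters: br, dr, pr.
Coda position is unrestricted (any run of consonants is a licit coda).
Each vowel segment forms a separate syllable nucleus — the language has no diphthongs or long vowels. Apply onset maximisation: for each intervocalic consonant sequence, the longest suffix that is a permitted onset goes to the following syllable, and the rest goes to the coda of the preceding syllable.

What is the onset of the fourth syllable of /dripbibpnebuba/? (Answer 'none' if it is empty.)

b

Vowels present: i, i, e, u, a; each is a nucleus, giving 5 syllables.
V1 /i/ – V2 /i/: /pb/ splits as /p/ + /b/ (/b/ is the longest suffix that is a licit onset).
V2 /i/ – V3 /e/: /bpn/ splits as /bp/ + /n/ (/n/ is the longest suffix that is a licit onset).
V3 /e/ – V4 /u/: /b/ → onset of the next syllable (single consonants are always licit onsets).
V4 /u/ – V5 /a/: /b/ → onset of the next syllable (single consonants are always licit onsets).
Putting it together: drip.bibp.ne.bu.ba.
Syllable 4 is /bu/: onset /b/, nucleus /u/, coda ∅.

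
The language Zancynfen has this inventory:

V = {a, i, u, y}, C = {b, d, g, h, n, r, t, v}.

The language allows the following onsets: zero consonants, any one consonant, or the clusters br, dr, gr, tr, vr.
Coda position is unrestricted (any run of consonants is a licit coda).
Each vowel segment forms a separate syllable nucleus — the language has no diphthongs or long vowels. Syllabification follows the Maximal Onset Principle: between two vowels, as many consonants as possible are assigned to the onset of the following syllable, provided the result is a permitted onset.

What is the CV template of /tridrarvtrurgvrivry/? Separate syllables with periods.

CCV.CCVCC.CCVCC.CCV.CCV

The vowels are i, a, u, i, y — 5 nuclei, so 5 syllables.
σ1/σ2 boundary: /dr/ — entire cluster is a permitted onset → onset /dr/, coda ∅.
σ2/σ3 boundary: /rvtr/ — longest licit onset from the right is /tr/, leaving /rv/ as coda.
σ3/σ4 boundary: /rgvr/; trying suffixes from longest down, /vr/ is the first permitted one, so coda /rg/ | onset /vr/.
σ4/σ5 boundary: /vr/ — entire cluster is a permitted onset → onset /vr/, coda ∅.
Result: tri.drarv.trurg.vri.vry.
Mapping each syllable to C/V: /tri/ → CCV, /drarv/ → CCVCC, /trurg/ → CCVCC, /vri/ → CCV, /vry/ → CCV.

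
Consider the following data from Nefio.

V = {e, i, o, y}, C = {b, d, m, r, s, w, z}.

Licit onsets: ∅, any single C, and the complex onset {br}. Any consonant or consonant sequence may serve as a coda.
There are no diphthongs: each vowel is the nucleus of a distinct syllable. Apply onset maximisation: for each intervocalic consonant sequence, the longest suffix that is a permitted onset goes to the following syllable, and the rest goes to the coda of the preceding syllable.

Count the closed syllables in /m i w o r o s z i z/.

Vowels present: i, o, o, i; each is a nucleus, giving 4 syllables.
σ1/σ2 boundary: /w/ → onset of the next syllable (single consonants are always licit onsets).
σ2/σ3 boundary: just /r/ — single C goes to the following onset.
σ3/σ4 boundary: /sz/; trying suffixes from longest down, /z/ is the first permitted one, so coda /s/ | onset /z/.
Result: mi.wo.ros.ziz.
Classifying each syllable: /mi/ (open), /wo/ (open), /ros/ (closed), /ziz/ (closed).
Closed syllables: 2.

2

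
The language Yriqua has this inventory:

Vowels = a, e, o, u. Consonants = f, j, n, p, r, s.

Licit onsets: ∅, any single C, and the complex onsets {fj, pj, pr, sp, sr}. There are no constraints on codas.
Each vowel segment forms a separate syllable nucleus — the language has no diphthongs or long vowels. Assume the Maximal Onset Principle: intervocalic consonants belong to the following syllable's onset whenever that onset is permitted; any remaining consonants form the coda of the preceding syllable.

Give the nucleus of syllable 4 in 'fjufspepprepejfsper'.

Nuclei (vowels): u, e, e, e, e → 5 syllables.
The fourth nucleus (vowel 4 from the left) is /e/.

e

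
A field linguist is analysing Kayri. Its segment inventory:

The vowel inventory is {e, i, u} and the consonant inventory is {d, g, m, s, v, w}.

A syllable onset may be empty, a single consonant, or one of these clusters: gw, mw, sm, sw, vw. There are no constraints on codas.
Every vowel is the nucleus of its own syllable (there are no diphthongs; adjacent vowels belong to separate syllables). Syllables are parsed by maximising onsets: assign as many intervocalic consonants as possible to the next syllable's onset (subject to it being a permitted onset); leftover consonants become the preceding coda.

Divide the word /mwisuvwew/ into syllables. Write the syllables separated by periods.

mwi.su.vwew

Vowels present: i, u, e; each is a nucleus, giving 3 syllables.
V1 /i/ – V2 /u/: /s/ → onset of the next syllable (single consonants are always licit onsets).
V2 /u/ – V3 /e/: /vw/ is a licit onset in full, so it all attaches to the next syllable.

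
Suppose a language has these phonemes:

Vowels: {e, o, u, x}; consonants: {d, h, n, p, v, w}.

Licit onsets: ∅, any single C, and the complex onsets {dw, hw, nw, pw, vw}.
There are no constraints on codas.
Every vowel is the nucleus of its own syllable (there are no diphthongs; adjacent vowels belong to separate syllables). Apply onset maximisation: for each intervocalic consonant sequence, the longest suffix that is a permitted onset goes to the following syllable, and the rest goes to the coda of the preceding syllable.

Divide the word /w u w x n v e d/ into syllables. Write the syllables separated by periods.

wu.wxn.ved

Nuclei (vowels): u, x, e → 3 syllables.
σ1/σ2 boundary: just /w/ — single C goes to the following onset.
σ2/σ3 boundary: cluster /nv/ — the longest permitted-onset suffix is /v/; onset = /v/, preceding coda = /n/.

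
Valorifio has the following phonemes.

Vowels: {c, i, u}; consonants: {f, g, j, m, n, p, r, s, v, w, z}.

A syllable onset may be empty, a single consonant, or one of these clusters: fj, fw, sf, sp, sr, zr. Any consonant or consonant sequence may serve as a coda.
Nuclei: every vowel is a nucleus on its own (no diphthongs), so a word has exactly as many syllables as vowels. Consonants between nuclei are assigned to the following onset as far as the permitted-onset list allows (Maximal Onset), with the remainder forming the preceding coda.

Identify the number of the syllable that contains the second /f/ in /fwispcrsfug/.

3

Nuclei (vowels): i, c, u → 3 syllables.
V1 /i/ – V2 /c/: cluster /sp/ — /sp/ is itself a permitted onset, so the whole cluster goes right; preceding coda = ∅.
V2 /c/ – V3 /u/: /rsf/ — longest licit onset from the right is /sf/, leaving /r/ as coda.
Putting it together: fwi.spcr.sfug.
The second /f/ is in the onset of syllable 3 (/sfug/).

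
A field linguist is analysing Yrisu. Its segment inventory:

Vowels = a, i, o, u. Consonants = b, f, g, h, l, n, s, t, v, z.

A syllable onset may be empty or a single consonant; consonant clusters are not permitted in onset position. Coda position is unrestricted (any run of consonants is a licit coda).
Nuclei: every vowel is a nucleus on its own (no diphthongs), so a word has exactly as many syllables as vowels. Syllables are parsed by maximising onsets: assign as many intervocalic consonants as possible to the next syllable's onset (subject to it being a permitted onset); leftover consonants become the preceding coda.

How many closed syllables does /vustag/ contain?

The vowels are u, a — 2 nuclei, so 2 syllables.
V1 /u/ – V2 /a/: /st/; trying suffixes from longest down, /t/ is the first permitted one, so coda /s/ | onset /t/.
Syllabification: vus.tag.
Classifying each syllable: /vus/ (closed), /tag/ (closed).
Closed syllables: 2.

2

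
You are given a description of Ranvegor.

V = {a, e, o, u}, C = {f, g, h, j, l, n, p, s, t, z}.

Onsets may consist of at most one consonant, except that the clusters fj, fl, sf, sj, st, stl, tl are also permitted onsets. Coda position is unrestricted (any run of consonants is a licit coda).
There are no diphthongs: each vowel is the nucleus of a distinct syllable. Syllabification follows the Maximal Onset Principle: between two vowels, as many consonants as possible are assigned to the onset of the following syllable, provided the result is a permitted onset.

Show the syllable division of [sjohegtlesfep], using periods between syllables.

sjo.heg.tle.sfep

The vowels are o, e, e, e — 4 nuclei, so 4 syllables.
σ1/σ2 boundary: /h/ → onset of the next syllable (single consonants are always licit onsets).
σ2/σ3 boundary: /gtl/ — longest licit onset from the right is /tl/, leaving /g/ as coda.
σ3/σ4 boundary: /sf/ is a licit onset in full, so it all attaches to the next syllable.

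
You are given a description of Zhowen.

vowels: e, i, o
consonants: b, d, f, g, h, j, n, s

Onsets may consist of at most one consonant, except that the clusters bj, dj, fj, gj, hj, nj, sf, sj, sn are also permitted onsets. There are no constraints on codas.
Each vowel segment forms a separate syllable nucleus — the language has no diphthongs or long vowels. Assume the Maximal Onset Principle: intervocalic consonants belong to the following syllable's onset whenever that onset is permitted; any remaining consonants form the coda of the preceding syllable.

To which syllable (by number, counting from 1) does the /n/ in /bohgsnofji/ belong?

Nuclei (vowels): o, o, i → 3 syllables.
V1 /o/ – V2 /o/: /hgsn/ splits as /hg/ + /sn/ (/sn/ is the longest suffix that is a licit onset).
V2 /o/ – V3 /i/: cluster /fj/ — /fj/ is itself a permitted onset, so the whole cluster goes right; preceding coda = ∅.
Putting it together: bohg.sno.fji.
The /n/ is in the onset of syllable 2 (/sno/).

2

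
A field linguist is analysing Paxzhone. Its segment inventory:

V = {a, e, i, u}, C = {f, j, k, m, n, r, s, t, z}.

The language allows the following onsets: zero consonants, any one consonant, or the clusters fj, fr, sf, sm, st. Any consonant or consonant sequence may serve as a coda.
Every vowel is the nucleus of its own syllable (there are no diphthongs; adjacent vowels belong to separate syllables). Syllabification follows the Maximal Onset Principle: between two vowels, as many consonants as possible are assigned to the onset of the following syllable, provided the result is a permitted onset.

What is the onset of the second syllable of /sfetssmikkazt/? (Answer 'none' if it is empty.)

sm

Vowels present: e, i, a; each is a nucleus, giving 3 syllables.
/e…i/ gap (V1→V2): /tssm/ — longest licit onset from the right is /sm/, leaving /ts/ as coda.
/i…a/ gap (V2→V3): /kk/ — longest licit onset from the right is /k/, leaving /k/ as coda.
Syllabification: sfets.smik.kazt.
Syllable 2 is /smik/: onset /sm/, nucleus /i/, coda /k/.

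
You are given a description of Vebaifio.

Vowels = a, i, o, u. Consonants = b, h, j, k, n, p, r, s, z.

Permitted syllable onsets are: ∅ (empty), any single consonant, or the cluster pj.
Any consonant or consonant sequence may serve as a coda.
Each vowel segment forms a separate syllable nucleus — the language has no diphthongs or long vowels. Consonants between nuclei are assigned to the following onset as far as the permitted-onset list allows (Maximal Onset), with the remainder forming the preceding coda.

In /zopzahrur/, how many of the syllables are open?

0

Nuclei (vowels): o, a, u → 3 syllables.
/o…a/ gap (V1→V2): cluster /pz/ — the longest permitted-onset suffix is /z/; onset = /z/, preceding coda = /p/.
/a…u/ gap (V2→V3): cluster /hr/ — the longest permitted-onset suffix is /r/; onset = /r/, preceding coda = /h/.
Putting it together: zop.zah.rur.
Classifying each syllable: /zop/ (closed), /zah/ (closed), /rur/ (closed).
Open syllables: 0.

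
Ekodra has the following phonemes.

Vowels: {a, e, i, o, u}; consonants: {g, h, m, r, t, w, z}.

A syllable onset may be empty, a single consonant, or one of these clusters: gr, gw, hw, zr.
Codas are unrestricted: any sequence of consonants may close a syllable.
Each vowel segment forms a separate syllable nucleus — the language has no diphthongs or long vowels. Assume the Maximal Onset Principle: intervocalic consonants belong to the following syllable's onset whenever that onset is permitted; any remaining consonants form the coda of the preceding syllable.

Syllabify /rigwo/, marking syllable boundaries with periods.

Nuclei (vowels): i, o → 2 syllables.
σ1/σ2 boundary: cluster /gw/ — /gw/ is itself a permitted onset, so the whole cluster goes right; preceding coda = ∅.

ri.gwo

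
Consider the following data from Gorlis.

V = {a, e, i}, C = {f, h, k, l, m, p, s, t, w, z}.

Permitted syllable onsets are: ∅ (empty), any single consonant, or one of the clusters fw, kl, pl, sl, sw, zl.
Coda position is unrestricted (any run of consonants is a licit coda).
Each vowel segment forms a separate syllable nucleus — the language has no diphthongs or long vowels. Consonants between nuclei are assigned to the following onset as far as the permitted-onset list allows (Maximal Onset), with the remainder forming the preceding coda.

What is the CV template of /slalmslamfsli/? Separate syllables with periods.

Nuclei (vowels): a, a, i → 3 syllables.
σ1/σ2 boundary: /lmsl/ — longest licit onset from the right is /sl/, leaving /lm/ as coda.
σ2/σ3 boundary: /mfsl/ splits as /mf/ + /sl/ (/sl/ is the longest suffix that is a licit onset).
Syllabification: slalm.slamf.sli.
Mapping each syllable to C/V: /slalm/ → CCVCC, /slamf/ → CCVCC, /sli/ → CCV.

CCVCC.CCVCC.CCV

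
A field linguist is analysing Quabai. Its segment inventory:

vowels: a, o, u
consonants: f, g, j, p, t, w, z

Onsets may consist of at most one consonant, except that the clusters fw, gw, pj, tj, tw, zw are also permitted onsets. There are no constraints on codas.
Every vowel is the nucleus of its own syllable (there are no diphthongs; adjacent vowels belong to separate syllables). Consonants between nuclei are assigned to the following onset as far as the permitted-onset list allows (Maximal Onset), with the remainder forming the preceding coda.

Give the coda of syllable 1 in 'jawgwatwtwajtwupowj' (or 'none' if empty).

w

Nuclei (vowels): a, a, a, u, o → 5 syllables.
σ1/σ2 boundary: cluster /wgw/ — the longest permitted-onset suffix is /gw/; onset = /gw/, preceding coda = /w/.
σ2/σ3 boundary: /twtw/ — longest licit onset from the right is /tw/, leaving /tw/ as coda.
σ3/σ4 boundary: /jtw/ splits as /j/ + /tw/ (/tw/ is the longest suffix that is a licit onset).
σ4/σ5 boundary: just /p/ — single C goes to the following onset.
Syllabification: jaw.gwatw.twaj.twu.powj.
Syllable 1 is /jaw/: onset /j/, nucleus /a/, coda /w/.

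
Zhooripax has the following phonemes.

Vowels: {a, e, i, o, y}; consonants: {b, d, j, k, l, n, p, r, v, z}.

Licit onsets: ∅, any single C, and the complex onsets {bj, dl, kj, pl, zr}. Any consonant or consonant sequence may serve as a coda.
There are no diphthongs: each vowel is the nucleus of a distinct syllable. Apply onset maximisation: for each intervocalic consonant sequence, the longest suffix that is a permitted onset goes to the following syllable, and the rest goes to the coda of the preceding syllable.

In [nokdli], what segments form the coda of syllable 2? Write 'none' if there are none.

none

The vowels are o, i — 2 nuclei, so 2 syllables.
/o…i/ gap (V1→V2): cluster /kdl/ — the longest permitted-onset suffix is /dl/; onset = /dl/, preceding coda = /k/.
Putting it together: nok.dli.
Syllable 2 is /dli/: onset /dl/, nucleus /i/, coda ∅.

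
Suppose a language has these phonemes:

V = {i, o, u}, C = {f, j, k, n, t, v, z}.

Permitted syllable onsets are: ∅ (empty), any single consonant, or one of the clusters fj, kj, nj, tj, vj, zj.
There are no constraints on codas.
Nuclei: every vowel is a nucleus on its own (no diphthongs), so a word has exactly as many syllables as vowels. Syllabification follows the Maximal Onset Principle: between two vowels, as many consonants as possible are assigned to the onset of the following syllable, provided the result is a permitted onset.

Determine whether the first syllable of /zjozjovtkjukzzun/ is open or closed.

open

The vowels are o, o, u, u — 4 nuclei, so 4 syllables.
/o…o/ gap (V1→V2): cluster /zj/ — /zj/ is itself a permitted onset, so the whole cluster goes right; preceding coda = ∅.
/o…u/ gap (V2→V3): /vtkj/; trying suffixes from longest down, /kj/ is the first permitted one, so coda /vt/ | onset /kj/.
/u…u/ gap (V3→V4): /kzz/; trying suffixes from longest down, /z/ is the first permitted one, so coda /kz/ | onset /z/.
Putting it together: zjo.zjovt.kjukz.zun.
Syllable 1 is /zjo/; it ends in its nucleus with no coda, so it is open.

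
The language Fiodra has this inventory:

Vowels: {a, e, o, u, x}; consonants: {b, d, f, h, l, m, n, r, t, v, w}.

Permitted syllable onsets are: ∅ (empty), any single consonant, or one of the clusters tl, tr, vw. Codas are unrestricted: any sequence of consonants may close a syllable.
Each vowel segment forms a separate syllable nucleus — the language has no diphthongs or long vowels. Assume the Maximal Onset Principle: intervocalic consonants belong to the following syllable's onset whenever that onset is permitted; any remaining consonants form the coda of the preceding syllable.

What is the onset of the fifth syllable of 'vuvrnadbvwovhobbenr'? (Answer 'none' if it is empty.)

b

Vowels present: u, a, o, o, e; each is a nucleus, giving 5 syllables.
Between /u/ (V1) and /a/ (V2): /vrn/ splits as /vr/ + /n/ (/n/ is the longest suffix that is a licit onset).
Between /a/ (V2) and /o/ (V3): /dbvw/; trying suffixes from longest down, /vw/ is the first permitted one, so coda /db/ | onset /vw/.
Between /o/ (V3) and /o/ (V4): /vh/; trying suffixes from longest down, /h/ is the first permitted one, so coda /v/ | onset /h/.
Between /o/ (V4) and /e/ (V5): cluster /bb/ — the longest permitted-onset suffix is /b/; onset = /b/, preceding coda = /b/.
So the parse is vuvr.nadb.vwov.hob.benr.
Syllable 5 is /benr/: onset /b/, nucleus /e/, coda /nr/.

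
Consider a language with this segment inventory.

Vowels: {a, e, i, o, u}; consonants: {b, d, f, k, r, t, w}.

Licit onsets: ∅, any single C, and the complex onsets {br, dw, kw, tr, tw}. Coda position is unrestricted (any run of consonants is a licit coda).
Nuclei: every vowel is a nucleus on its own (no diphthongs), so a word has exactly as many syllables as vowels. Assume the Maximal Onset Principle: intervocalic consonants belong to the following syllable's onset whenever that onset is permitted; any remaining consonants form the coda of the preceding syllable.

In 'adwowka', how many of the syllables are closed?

1

Nuclei (vowels): a, o, a → 3 syllables.
V1 /a/ – V2 /o/: cluster /dw/ — /dw/ is itself a permitted onset, so the whole cluster goes right; preceding coda = ∅.
V2 /o/ – V3 /a/: /wk/; trying suffixes from longest down, /k/ is the first permitted one, so coda /w/ | onset /k/.
Result: a.dwow.ka.
Classifying each syllable: /a/ (open), /dwow/ (closed), /ka/ (open).
Closed syllables: 1.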